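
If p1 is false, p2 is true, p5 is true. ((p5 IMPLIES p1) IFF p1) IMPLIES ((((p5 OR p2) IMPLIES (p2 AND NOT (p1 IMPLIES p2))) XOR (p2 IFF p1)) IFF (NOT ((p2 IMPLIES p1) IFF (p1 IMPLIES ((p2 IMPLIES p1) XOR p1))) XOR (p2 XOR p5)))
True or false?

Substituting p1=false, p2=true, p5=true:
p5 IMPLIES p1 = true IMPLIES false = false
(p5 IMPLIES p1) IFF p1 = false IFF false = true
p5 OR p2 = true OR true = true
p1 IMPLIES p2 = false IMPLIES true = true
NOT (p1 IMPLIES p2) = NOT true = false
p2 AND NOT (p1 IMPLIES p2) = true AND false = false
(p5 OR p2) IMPLIES (p2 AND NOT (p1 IMPLIES p2)) = true IMPLIES false = false
p2 IFF p1 = true IFF false = false
((p5 OR p2) IMPLIES (p2 AND NOT (p1 IMPLIES p2))) XOR (p2 IFF p1) = false XOR false = false
p2 IMPLIES p1 = true IMPLIES false = false
p2 IMPLIES p1 = true IMPLIES false = false
(p2 IMPLIES p1) XOR p1 = false XOR false = false
p1 IMPLIES ((p2 IMPLIES p1) XOR p1) = false IMPLIES false = true
(p2 IMPLIES p1) IFF (p1 IMPLIES ((p2 IMPLIES p1) XOR p1)) = false IFF true = false
NOT ((p2 IMPLIES p1) IFF (p1 IMPLIES ((p2 IMPLIES p1) XOR p1))) = NOT false = true
p2 XOR p5 = true XOR true = false
NOT ((p2 IMPLIES p1) IFF (p1 IMPLIES ((p2 IMPLIES p1) XOR p1))) XOR (p2 XOR p5) = true XOR false = true
(((p5 OR p2) IMPLIES (p2 AND NOT (p1 IMPLIES p2))) XOR (p2 IFF p1)) IFF (NOT ((p2 IMPLIES p1) IFF (p1 IMPLIES ((p2 IMPLIES p1) XOR p1))) XOR (p2 XOR p5)) = false IFF true = false
((p5 IMPLIES p1) IFF p1) IMPLIES ((((p5 OR p2) IMPLIES (p2 AND NOT (p1 IMPLIES p2))) XOR (p2 IFF p1)) IFF (NOT ((p2 IMPLIES p1) IFF (p1 IMPLIES ((p2 IMPLIES p1) XOR p1))) XOR (p2 XOR p5))) = true IMPLIES false = false

false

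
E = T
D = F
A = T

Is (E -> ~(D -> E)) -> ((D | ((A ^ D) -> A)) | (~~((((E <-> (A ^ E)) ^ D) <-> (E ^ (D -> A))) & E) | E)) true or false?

T

D -> E = F -> T = T
~(D -> E) = ~T = F
E -> ~(D -> E) = T -> F = F
A ^ D = T ^ F = T
(A ^ D) -> A = T -> T = T
D | ((A ^ D) -> A) = F | T = T
A ^ E = T ^ T = F
E <-> (A ^ E) = T <-> F = F
(E <-> (A ^ E)) ^ D = F ^ F = F
D -> A = F -> T = T
E ^ (D -> A) = T ^ T = F
((E <-> (A ^ E)) ^ D) <-> (E ^ (D -> A)) = F <-> F = T
(((E <-> (A ^ E)) ^ D) <-> (E ^ (D -> A))) & E = T & T = T
~((((E <-> (A ^ E)) ^ D) <-> (E ^ (D -> A))) & E) = ~T = F
~~((((E <-> (A ^ E)) ^ D) <-> (E ^ (D -> A))) & E) = ~F = T
~~((((E <-> (A ^ E)) ^ D) <-> (E ^ (D -> A))) & E) | E = T | T = T
(D | ((A ^ D) -> A)) | (~~((((E <-> (A ^ E)) ^ D) <-> (E ^ (D -> A))) & E) | E) = T | T = T
(E -> ~(D -> E)) -> ((D | ((A ^ D) -> A)) | (~~((((E <-> (A ^ E)) ^ D) <-> (E ^ (D -> A))) & E) | E)) = F -> T = T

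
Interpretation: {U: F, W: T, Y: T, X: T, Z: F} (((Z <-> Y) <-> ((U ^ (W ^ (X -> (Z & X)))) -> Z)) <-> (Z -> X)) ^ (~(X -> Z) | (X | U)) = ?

F

Z <-> Y = F <-> T = F
Z & X = F & T = F
X -> (Z & X) = T -> F = F
W ^ (X -> (Z & X)) = T ^ F = T
U ^ (W ^ (X -> (Z & X))) = F ^ T = T
(U ^ (W ^ (X -> (Z & X)))) -> Z = T -> F = F
(Z <-> Y) <-> ((U ^ (W ^ (X -> (Z & X)))) -> Z) = F <-> F = T
Z -> X = F -> T = T
((Z <-> Y) <-> ((U ^ (W ^ (X -> (Z & X)))) -> Z)) <-> (Z -> X) = T <-> T = T
X -> Z = T -> F = F
~(X -> Z) = ~F = T
X | U = T | F = T
~(X -> Z) | (X | U) = T | T = T
(((Z <-> Y) <-> ((U ^ (W ^ (X -> (Z & X)))) -> Z)) <-> (Z -> X)) ^ (~(X -> Z) | (X | U)) = T ^ T = F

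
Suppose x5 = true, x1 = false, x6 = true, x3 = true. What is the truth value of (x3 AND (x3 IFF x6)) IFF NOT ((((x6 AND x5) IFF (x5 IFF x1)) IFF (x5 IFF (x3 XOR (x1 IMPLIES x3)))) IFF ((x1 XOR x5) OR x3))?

false

x3 IFF x6 = true IFF true = true
x3 AND (x3 IFF x6) = true AND true = true
x6 AND x5 = true AND true = true
x5 IFF x1 = true IFF false = false
(x6 AND x5) IFF (x5 IFF x1) = true IFF false = false
x1 IMPLIES x3 = false IMPLIES true = true
x3 XOR (x1 IMPLIES x3) = true XOR true = false
x5 IFF (x3 XOR (x1 IMPLIES x3)) = true IFF false = false
((x6 AND x5) IFF (x5 IFF x1)) IFF (x5 IFF (x3 XOR (x1 IMPLIES x3))) = false IFF false = true
x1 XOR x5 = false XOR true = true
(x1 XOR x5) OR x3 = true OR true = true
(((x6 AND x5) IFF (x5 IFF x1)) IFF (x5 IFF (x3 XOR (x1 IMPLIES x3)))) IFF ((x1 XOR x5) OR x3) = true IFF true = true
NOT ((((x6 AND x5) IFF (x5 IFF x1)) IFF (x5 IFF (x3 XOR (x1 IMPLIES x3)))) IFF ((x1 XOR x5) OR x3)) = NOT true = false
(x3 AND (x3 IFF x6)) IFF NOT ((((x6 AND x5) IFF (x5 IFF x1)) IFF (x5 IFF (x3 XOR (x1 IMPLIES x3)))) IFF ((x1 XOR x5) OR x3)) = true IFF false = false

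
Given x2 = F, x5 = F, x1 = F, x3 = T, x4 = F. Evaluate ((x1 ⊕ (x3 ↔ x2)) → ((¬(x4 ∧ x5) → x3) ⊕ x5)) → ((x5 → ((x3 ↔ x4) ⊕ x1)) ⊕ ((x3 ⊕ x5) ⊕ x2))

x3 ↔ x2 = T ↔ F = F
x1 ⊕ (x3 ↔ x2) = F ⊕ F = F
x4 ∧ x5 = F ∧ F = F
¬(x4 ∧ x5) = ¬F = T
¬(x4 ∧ x5) → x3 = T → T = T
(¬(x4 ∧ x5) → x3) ⊕ x5 = T ⊕ F = T
(x1 ⊕ (x3 ↔ x2)) → ((¬(x4 ∧ x5) → x3) ⊕ x5) = F → T = T
x3 ↔ x4 = T ↔ F = F
(x3 ↔ x4) ⊕ x1 = F ⊕ F = F
x5 → ((x3 ↔ x4) ⊕ x1) = F → F = T
x3 ⊕ x5 = T ⊕ F = T
(x3 ⊕ x5) ⊕ x2 = T ⊕ F = T
(x5 → ((x3 ↔ x4) ⊕ x1)) ⊕ ((x3 ⊕ x5) ⊕ x2) = T ⊕ T = F
((x1 ⊕ (x3 ↔ x2)) → ((¬(x4 ∧ x5) → x3) ⊕ x5)) → ((x5 → ((x3 ↔ x4) ⊕ x1)) ⊕ ((x3 ⊕ x5) ⊕ x2)) = T → F = F

F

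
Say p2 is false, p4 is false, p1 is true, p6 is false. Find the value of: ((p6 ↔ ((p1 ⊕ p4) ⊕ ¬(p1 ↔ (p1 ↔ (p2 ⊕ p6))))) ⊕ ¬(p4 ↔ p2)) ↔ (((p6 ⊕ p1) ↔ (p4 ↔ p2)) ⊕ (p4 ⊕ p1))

p1 ⊕ p4 = T ⊕ F = T
p2 ⊕ p6 = F ⊕ F = F
p1 ↔ (p2 ⊕ p6) = T ↔ F = F
p1 ↔ (p1 ↔ (p2 ⊕ p6)) = T ↔ F = F
¬(p1 ↔ (p1 ↔ (p2 ⊕ p6))) = ¬F = T
(p1 ⊕ p4) ⊕ ¬(p1 ↔ (p1 ↔ (p2 ⊕ p6))) = T ⊕ T = F
p6 ↔ ((p1 ⊕ p4) ⊕ ¬(p1 ↔ (p1 ↔ (p2 ⊕ p6)))) = F ↔ F = T
p4 ↔ p2 = F ↔ F = T
¬(p4 ↔ p2) = ¬T = F
(p6 ↔ ((p1 ⊕ p4) ⊕ ¬(p1 ↔ (p1 ↔ (p2 ⊕ p6))))) ⊕ ¬(p4 ↔ p2) = T ⊕ F = T
p6 ⊕ p1 = F ⊕ T = T
p4 ↔ p2 = F ↔ F = T
(p6 ⊕ p1) ↔ (p4 ↔ p2) = T ↔ T = T
p4 ⊕ p1 = F ⊕ T = T
((p6 ⊕ p1) ↔ (p4 ↔ p2)) ⊕ (p4 ⊕ p1) = T ⊕ T = F
((p6 ↔ ((p1 ⊕ p4) ⊕ ¬(p1 ↔ (p1 ↔ (p2 ⊕ p6))))) ⊕ ¬(p4 ↔ p2)) ↔ (((p6 ⊕ p1) ↔ (p4 ↔ p2)) ⊕ (p4 ⊕ p1)) = T ↔ F = F

F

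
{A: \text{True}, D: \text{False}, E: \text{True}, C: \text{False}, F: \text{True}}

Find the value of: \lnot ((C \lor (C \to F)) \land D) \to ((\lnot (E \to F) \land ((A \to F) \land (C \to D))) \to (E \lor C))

\text{True}

C \to F = \text{False} \to \text{True} = \text{True}
C \lor (C \to F) = \text{False} \lor \text{True} = \text{True}
(C \lor (C \to F)) \land D = \text{True} \land \text{False} = \text{False}
\lnot ((C \lor (C \to F)) \land D) = \lnot \text{False} = \text{True}
E \to F = \text{True} \to \text{True} = \text{True}
\lnot (E \to F) = \lnot \text{True} = \text{False}
A \to F = \text{True} \to \text{True} = \text{True}
C \to D = \text{False} \to \text{False} = \text{True}
(A \to F) \land (C \to D) = \text{True} \land \text{True} = \text{True}
\lnot (E \to F) \land ((A \to F) \land (C \to D)) = \text{False} \land \text{True} = \text{False}
E \lor C = \text{True} \lor \text{False} = \text{True}
(\lnot (E \to F) \land ((A \to F) \land (C \to D))) \to (E \lor C) = \text{False} \to \text{True} = \text{True}
\lnot ((C \lor (C \to F)) \land D) \to ((\lnot (E \to F) \land ((A \to F) \land (C \to D))) \to (E \lor C)) = \text{True} \to \text{True} = \text{True}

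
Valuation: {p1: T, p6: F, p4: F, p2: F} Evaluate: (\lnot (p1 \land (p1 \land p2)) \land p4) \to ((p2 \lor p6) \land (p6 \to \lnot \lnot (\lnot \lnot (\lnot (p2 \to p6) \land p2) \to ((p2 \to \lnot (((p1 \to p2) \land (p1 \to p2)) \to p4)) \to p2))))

Substituting p1=T, p6=F, p4=F, p2=F:
p1 \land p2 = T \land F = F
p1 \land (p1 \land p2) = T \land F = F
\lnot (p1 \land (p1 \land p2)) = \lnot F = T
\lnot (p1 \land (p1 \land p2)) \land p4 = T \land F = F
p2 \lor p6 = F \lor F = F
p2 \to p6 = F \to F = T
\lnot (p2 \to p6) = \lnot T = F
\lnot (p2 \to p6) \land p2 = F \land F = F
\lnot (\lnot (p2 \to p6) \land p2) = \lnot F = T
\lnot \lnot (\lnot (p2 \to p6) \land p2) = \lnot T = F
p1 \to p2 = T \to F = F
p1 \to p2 = T \to F = F
(p1 \to p2) \land (p1 \to p2) = F \land F = F
((p1 \to p2) \land (p1 \to p2)) \to p4 = F \to F = T
\lnot (((p1 \to p2) \land (p1 \to p2)) \to p4) = \lnot T = F
p2 \to \lnot (((p1 \to p2) \land (p1 \to p2)) \to p4) = F \to F = T
(p2 \to \lnot (((p1 \to p2) \land (p1 \to p2)) \to p4)) \to p2 = T \to F = F
\lnot \lnot (\lnot (p2 \to p6) \land p2) \to ((p2 \to \lnot (((p1 \to p2) \land (p1 \to p2)) \to p4)) \to p2) = F \to F = T
\lnot (\lnot \lnot (\lnot (p2 \to p6) \land p2) \to ((p2 \to \lnot (((p1 \to p2) \land (p1 \to p2)) \to p4)) \to p2)) = \lnot T = F
\lnot \lnot (\lnot \lnot (\lnot (p2 \to p6) \land p2) \to ((p2 \to \lnot (((p1 \to p2) \land (p1 \to p2)) \to p4)) \to p2)) = \lnot F = T
p6 \to \lnot \lnot (\lnot \lnot (\lnot (p2 \to p6) \land p2) \to ((p2 \to \lnot (((p1 \to p2) \land (p1 \to p2)) \to p4)) \to p2)) = F \to T = T
(p2 \lor p6) \land (p6 \to \lnot \lnot (\lnot \lnot (\lnot (p2 \to p6) \land p2) \to ((p2 \to \lnot (((p1 \to p2) \land (p1 \to p2)) \to p4)) \to p2))) = F \land T = F
(\lnot (p1 \land (p1 \land p2)) \land p4) \to ((p2 \lor p6) \land (p6 \to \lnot \lnot (\lnot \lnot (\lnot (p2 \to p6) \land p2) \to ((p2 \to \lnot (((p1 \to p2) \land (p1 \to p2)) \to p4)) \to p2)))) = F \to F = T

T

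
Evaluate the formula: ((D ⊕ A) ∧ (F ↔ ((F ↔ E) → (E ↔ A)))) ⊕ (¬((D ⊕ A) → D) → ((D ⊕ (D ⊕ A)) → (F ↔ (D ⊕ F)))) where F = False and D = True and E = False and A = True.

D ⊕ A = True ⊕ True = False
F ↔ E = False ↔ False = True
E ↔ A = False ↔ True = False
(F ↔ E) → (E ↔ A) = True → False = False
F ↔ ((F ↔ E) → (E ↔ A)) = False ↔ False = True
(D ⊕ A) ∧ (F ↔ ((F ↔ E) → (E ↔ A))) = False ∧ True = False
D ⊕ A = True ⊕ True = False
(D ⊕ A) → D = False → True = True
¬((D ⊕ A) → D) = ¬True = False
D ⊕ A = True ⊕ True = False
D ⊕ (D ⊕ A) = True ⊕ False = True
D ⊕ F = True ⊕ False = True
F ↔ (D ⊕ F) = False ↔ True = False
(D ⊕ (D ⊕ A)) → (F ↔ (D ⊕ F)) = True → False = False
¬((D ⊕ A) → D) → ((D ⊕ (D ⊕ A)) → (F ↔ (D ⊕ F))) = False → False = True
((D ⊕ A) ∧ (F ↔ ((F ↔ E) → (E ↔ A)))) ⊕ (¬((D ⊕ A) → D) → ((D ⊕ (D ⊕ A)) → (F ↔ (D ⊕ F)))) = False ⊕ True = True

True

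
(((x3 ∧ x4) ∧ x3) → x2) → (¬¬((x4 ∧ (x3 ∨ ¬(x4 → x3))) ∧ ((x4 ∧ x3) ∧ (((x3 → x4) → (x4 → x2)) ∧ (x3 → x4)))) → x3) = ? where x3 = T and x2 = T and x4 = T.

T

Substituting x3=T, x2=T, x4=T:
x3 ∧ x4 = T ∧ T = T
(x3 ∧ x4) ∧ x3 = T ∧ T = T
((x3 ∧ x4) ∧ x3) → x2 = T → T = T
x4 → x3 = T → T = T
¬(x4 → x3) = ¬T = F
x3 ∨ ¬(x4 → x3) = T ∨ F = T
x4 ∧ (x3 ∨ ¬(x4 → x3)) = T ∧ T = T
x4 ∧ x3 = T ∧ T = T
x3 → x4 = T → T = T
x4 → x2 = T → T = T
(x3 → x4) → (x4 → x2) = T → T = T
x3 → x4 = T → T = T
((x3 → x4) → (x4 → x2)) ∧ (x3 → x4) = T ∧ T = T
(x4 ∧ x3) ∧ (((x3 → x4) → (x4 → x2)) ∧ (x3 → x4)) = T ∧ T = T
(x4 ∧ (x3 ∨ ¬(x4 → x3))) ∧ ((x4 ∧ x3) ∧ (((x3 → x4) → (x4 → x2)) ∧ (x3 → x4))) = T ∧ T = T
¬((x4 ∧ (x3 ∨ ¬(x4 → x3))) ∧ ((x4 ∧ x3) ∧ (((x3 → x4) → (x4 → x2)) ∧ (x3 → x4)))) = ¬T = F
¬¬((x4 ∧ (x3 ∨ ¬(x4 → x3))) ∧ ((x4 ∧ x3) ∧ (((x3 → x4) → (x4 → x2)) ∧ (x3 → x4)))) = ¬F = T
¬¬((x4 ∧ (x3 ∨ ¬(x4 → x3))) ∧ ((x4 ∧ x3) ∧ (((x3 → x4) → (x4 → x2)) ∧ (x3 → x4)))) → x3 = T → T = T
(((x3 ∧ x4) ∧ x3) → x2) → (¬¬((x4 ∧ (x3 ∨ ¬(x4 → x3))) ∧ ((x4 ∧ x3) ∧ (((x3 → x4) → (x4 → x2)) ∧ (x3 → x4)))) → x3) = T → T = T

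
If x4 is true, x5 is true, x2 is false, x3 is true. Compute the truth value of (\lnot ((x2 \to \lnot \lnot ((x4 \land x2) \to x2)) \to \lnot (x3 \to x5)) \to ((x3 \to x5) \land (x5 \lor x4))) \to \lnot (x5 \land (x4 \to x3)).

\text{False}

Substituting x4=\text{True}, x5=\text{True}, x2=\text{False}, x3=\text{True}:
x4 \land x2 = \text{True} \land \text{False} = \text{False}
(x4 \land x2) \to x2 = \text{False} \to \text{False} = \text{True}
\lnot ((x4 \land x2) \to x2) = \lnot \text{True} = \text{False}
\lnot \lnot ((x4 \land x2) \to x2) = \lnot \text{False} = \text{True}
x2 \to \lnot \lnot ((x4 \land x2) \to x2) = \text{False} \to \text{True} = \text{True}
x3 \to x5 = \text{True} \to \text{True} = \text{True}
\lnot (x3 \to x5) = \lnot \text{True} = \text{False}
(x2 \to \lnot \lnot ((x4 \land x2) \to x2)) \to \lnot (x3 \to x5) = \text{True} \to \text{False} = \text{False}
\lnot ((x2 \to \lnot \lnot ((x4 \land x2) \to x2)) \to \lnot (x3 \to x5)) = \lnot \text{False} = \text{True}
x3 \to x5 = \text{True} \to \text{True} = \text{True}
x5 \lor x4 = \text{True} \lor \text{True} = \text{True}
(x3 \to x5) \land (x5 \lor x4) = \text{True} \land \text{True} = \text{True}
\lnot ((x2 \to \lnot \lnot ((x4 \land x2) \to x2)) \to \lnot (x3 \to x5)) \to ((x3 \to x5) \land (x5 \lor x4)) = \text{True} \to \text{True} = \text{True}
x4 \to x3 = \text{True} \to \text{True} = \text{True}
x5 \land (x4 \to x3) = \text{True} \land \text{True} = \text{True}
\lnot (x5 \land (x4 \to x3)) = \lnot \text{True} = \text{False}
(\lnot ((x2 \to \lnot \lnot ((x4 \land x2) \to x2)) \to \lnot (x3 \to x5)) \to ((x3 \to x5) \land (x5 \lor x4))) \to \lnot (x5 \land (x4 \to x3)) = \text{True} \to \text{False} = \text{False}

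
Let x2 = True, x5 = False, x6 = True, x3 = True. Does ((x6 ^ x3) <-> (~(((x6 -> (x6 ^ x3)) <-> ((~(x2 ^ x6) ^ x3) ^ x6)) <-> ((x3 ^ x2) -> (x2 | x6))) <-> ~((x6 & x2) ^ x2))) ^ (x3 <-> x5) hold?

False

Substituting x2=True, x5=False, x6=True, x3=True:
x6 ^ x3 = True ^ True = False
x6 ^ x3 = True ^ True = False
x6 -> (x6 ^ x3) = True -> False = False
x2 ^ x6 = True ^ True = False
~(x2 ^ x6) = ~False = True
~(x2 ^ x6) ^ x3 = True ^ True = False
(~(x2 ^ x6) ^ x3) ^ x6 = False ^ True = True
(x6 -> (x6 ^ x3)) <-> ((~(x2 ^ x6) ^ x3) ^ x6) = False <-> True = False
x3 ^ x2 = True ^ True = False
x2 | x6 = True | True = True
(x3 ^ x2) -> (x2 | x6) = False -> True = True
((x6 -> (x6 ^ x3)) <-> ((~(x2 ^ x6) ^ x3) ^ x6)) <-> ((x3 ^ x2) -> (x2 | x6)) = False <-> True = False
~(((x6 -> (x6 ^ x3)) <-> ((~(x2 ^ x6) ^ x3) ^ x6)) <-> ((x3 ^ x2) -> (x2 | x6))) = ~False = True
x6 & x2 = True & True = True
(x6 & x2) ^ x2 = True ^ True = False
~((x6 & x2) ^ x2) = ~False = True
~(((x6 -> (x6 ^ x3)) <-> ((~(x2 ^ x6) ^ x3) ^ x6)) <-> ((x3 ^ x2) -> (x2 | x6))) <-> ~((x6 & x2) ^ x2) = True <-> True = True
(x6 ^ x3) <-> (~(((x6 -> (x6 ^ x3)) <-> ((~(x2 ^ x6) ^ x3) ^ x6)) <-> ((x3 ^ x2) -> (x2 | x6))) <-> ~((x6 & x2) ^ x2)) = False <-> True = False
x3 <-> x5 = True <-> False = False
((x6 ^ x3) <-> (~(((x6 -> (x6 ^ x3)) <-> ((~(x2 ^ x6) ^ x3) ^ x6)) <-> ((x3 ^ x2) -> (x2 | x6))) <-> ~((x6 & x2) ^ x2))) ^ (x3 <-> x5) = False ^ False = False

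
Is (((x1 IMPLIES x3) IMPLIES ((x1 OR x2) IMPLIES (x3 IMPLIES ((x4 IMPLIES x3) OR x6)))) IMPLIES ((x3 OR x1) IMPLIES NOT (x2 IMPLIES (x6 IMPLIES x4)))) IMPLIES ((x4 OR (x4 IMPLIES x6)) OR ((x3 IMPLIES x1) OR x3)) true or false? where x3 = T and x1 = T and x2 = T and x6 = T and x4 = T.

T

x1 IMPLIES x3 = T IMPLIES T = T
x1 OR x2 = T OR T = T
x4 IMPLIES x3 = T IMPLIES T = T
(x4 IMPLIES x3) OR x6 = T OR T = T
x3 IMPLIES ((x4 IMPLIES x3) OR x6) = T IMPLIES T = T
(x1 OR x2) IMPLIES (x3 IMPLIES ((x4 IMPLIES x3) OR x6)) = T IMPLIES T = T
(x1 IMPLIES x3) IMPLIES ((x1 OR x2) IMPLIES (x3 IMPLIES ((x4 IMPLIES x3) OR x6))) = T IMPLIES T = T
x3 OR x1 = T OR T = T
x6 IMPLIES x4 = T IMPLIES T = T
x2 IMPLIES (x6 IMPLIES x4) = T IMPLIES T = T
NOT (x2 IMPLIES (x6 IMPLIES x4)) = NOT T = F
(x3 OR x1) IMPLIES NOT (x2 IMPLIES (x6 IMPLIES x4)) = T IMPLIES F = F
((x1 IMPLIES x3) IMPLIES ((x1 OR x2) IMPLIES (x3 IMPLIES ((x4 IMPLIES x3) OR x6)))) IMPLIES ((x3 OR x1) IMPLIES NOT (x2 IMPLIES (x6 IMPLIES x4))) = T IMPLIES F = F
x4 IMPLIES x6 = T IMPLIES T = T
x4 OR (x4 IMPLIES x6) = T OR T = T
x3 IMPLIES x1 = T IMPLIES T = T
(x3 IMPLIES x1) OR x3 = T OR T = T
(x4 OR (x4 IMPLIES x6)) OR ((x3 IMPLIES x1) OR x3) = T OR T = T
(((x1 IMPLIES x3) IMPLIES ((x1 OR x2) IMPLIES (x3 IMPLIES ((x4 IMPLIES x3) OR x6)))) IMPLIES ((x3 OR x1) IMPLIES NOT (x2 IMPLIES (x6 IMPLIES x4)))) IMPLIES ((x4 OR (x4 IMPLIES x6)) OR ((x3 IMPLIES x1) OR x3)) = F IMPLIES T = T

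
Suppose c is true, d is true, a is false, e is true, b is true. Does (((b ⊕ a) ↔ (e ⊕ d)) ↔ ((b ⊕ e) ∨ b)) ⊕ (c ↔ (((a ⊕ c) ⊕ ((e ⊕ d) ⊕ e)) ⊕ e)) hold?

T

Substituting c=T, d=T, a=F, e=T, b=T:
b ⊕ a = T ⊕ F = T
e ⊕ d = T ⊕ T = F
(b ⊕ a) ↔ (e ⊕ d) = T ↔ F = F
b ⊕ e = T ⊕ T = F
(b ⊕ e) ∨ b = F ∨ T = T
((b ⊕ a) ↔ (e ⊕ d)) ↔ ((b ⊕ e) ∨ b) = F ↔ T = F
a ⊕ c = F ⊕ T = T
e ⊕ d = T ⊕ T = F
(e ⊕ d) ⊕ e = F ⊕ T = T
(a ⊕ c) ⊕ ((e ⊕ d) ⊕ e) = T ⊕ T = F
((a ⊕ c) ⊕ ((e ⊕ d) ⊕ e)) ⊕ e = F ⊕ T = T
c ↔ (((a ⊕ c) ⊕ ((e ⊕ d) ⊕ e)) ⊕ e) = T ↔ T = T
(((b ⊕ a) ↔ (e ⊕ d)) ↔ ((b ⊕ e) ∨ b)) ⊕ (c ↔ (((a ⊕ c) ⊕ ((e ⊕ d) ⊕ e)) ⊕ e)) = F ⊕ T = T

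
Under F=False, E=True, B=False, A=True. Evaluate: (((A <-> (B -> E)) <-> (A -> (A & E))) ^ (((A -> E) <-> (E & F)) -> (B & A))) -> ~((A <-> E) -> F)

True

Substituting F=False, E=True, B=False, A=True:
B -> E = False -> True = True
A <-> (B -> E) = True <-> True = True
A & E = True & True = True
A -> (A & E) = True -> True = True
(A <-> (B -> E)) <-> (A -> (A & E)) = True <-> True = True
A -> E = True -> True = True
E & F = True & False = False
(A -> E) <-> (E & F) = True <-> False = False
B & A = False & True = False
((A -> E) <-> (E & F)) -> (B & A) = False -> False = True
((A <-> (B -> E)) <-> (A -> (A & E))) ^ (((A -> E) <-> (E & F)) -> (B & A)) = True ^ True = False
A <-> E = True <-> True = True
(A <-> E) -> F = True -> False = False
~((A <-> E) -> F) = ~False = True
(((A <-> (B -> E)) <-> (A -> (A & E))) ^ (((A -> E) <-> (E & F)) -> (B & A))) -> ~((A <-> E) -> F) = False -> True = True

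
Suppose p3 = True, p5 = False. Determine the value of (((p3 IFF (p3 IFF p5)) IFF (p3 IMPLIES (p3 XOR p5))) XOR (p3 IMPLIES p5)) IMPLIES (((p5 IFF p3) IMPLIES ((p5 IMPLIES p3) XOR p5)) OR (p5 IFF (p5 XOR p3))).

True

p3 IFF p5 = True IFF False = False
p3 IFF (p3 IFF p5) = True IFF False = False
p3 XOR p5 = True XOR False = True
p3 IMPLIES (p3 XOR p5) = True IMPLIES True = True
(p3 IFF (p3 IFF p5)) IFF (p3 IMPLIES (p3 XOR p5)) = False IFF True = False
p3 IMPLIES p5 = True IMPLIES False = False
((p3 IFF (p3 IFF p5)) IFF (p3 IMPLIES (p3 XOR p5))) XOR (p3 IMPLIES p5) = False XOR False = False
p5 IFF p3 = False IFF True = False
p5 IMPLIES p3 = False IMPLIES True = True
(p5 IMPLIES p3) XOR p5 = True XOR False = True
(p5 IFF p3) IMPLIES ((p5 IMPLIES p3) XOR p5) = False IMPLIES True = True
p5 XOR p3 = False XOR True = True
p5 IFF (p5 XOR p3) = False IFF True = False
((p5 IFF p3) IMPLIES ((p5 IMPLIES p3) XOR p5)) OR (p5 IFF (p5 XOR p3)) = True OR False = True
(((p3 IFF (p3 IFF p5)) IFF (p3 IMPLIES (p3 XOR p5))) XOR (p3 IMPLIES p5)) IMPLIES (((p5 IFF p3) IMPLIES ((p5 IMPLIES p3) XOR p5)) OR (p5 IFF (p5 XOR p3))) = False IMPLIES True = True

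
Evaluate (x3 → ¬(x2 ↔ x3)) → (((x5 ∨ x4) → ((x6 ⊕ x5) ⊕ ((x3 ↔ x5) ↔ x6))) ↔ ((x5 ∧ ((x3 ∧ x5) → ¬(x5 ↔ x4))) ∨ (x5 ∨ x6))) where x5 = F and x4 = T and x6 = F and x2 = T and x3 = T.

x2 ↔ x3 = T ↔ T = T
¬(x2 ↔ x3) = ¬T = F
x3 → ¬(x2 ↔ x3) = T → F = F
x5 ∨ x4 = F ∨ T = T
x6 ⊕ x5 = F ⊕ F = F
x3 ↔ x5 = T ↔ F = F
(x3 ↔ x5) ↔ x6 = F ↔ F = T
(x6 ⊕ x5) ⊕ ((x3 ↔ x5) ↔ x6) = F ⊕ T = T
(x5 ∨ x4) → ((x6 ⊕ x5) ⊕ ((x3 ↔ x5) ↔ x6)) = T → T = T
x3 ∧ x5 = T ∧ F = F
x5 ↔ x4 = F ↔ T = F
¬(x5 ↔ x4) = ¬F = T
(x3 ∧ x5) → ¬(x5 ↔ x4) = F → T = T
x5 ∧ ((x3 ∧ x5) → ¬(x5 ↔ x4)) = F ∧ T = F
x5 ∨ x6 = F ∨ F = F
(x5 ∧ ((x3 ∧ x5) → ¬(x5 ↔ x4))) ∨ (x5 ∨ x6) = F ∨ F = F
((x5 ∨ x4) → ((x6 ⊕ x5) ⊕ ((x3 ↔ x5) ↔ x6))) ↔ ((x5 ∧ ((x3 ∧ x5) → ¬(x5 ↔ x4))) ∨ (x5 ∨ x6)) = T ↔ F = F
(x3 → ¬(x2 ↔ x3)) → (((x5 ∨ x4) → ((x6 ⊕ x5) ⊕ ((x3 ↔ x5) ↔ x6))) ↔ ((x5 ∧ ((x3 ∧ x5) → ¬(x5 ↔ x4))) ∨ (x5 ∨ x6))) = F → F = T

T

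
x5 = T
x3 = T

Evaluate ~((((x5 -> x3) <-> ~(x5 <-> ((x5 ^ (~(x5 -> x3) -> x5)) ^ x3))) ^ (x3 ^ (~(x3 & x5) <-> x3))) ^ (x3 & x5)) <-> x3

x5 -> x3 = T -> T = T
x5 -> x3 = T -> T = T
~(x5 -> x3) = ~T = F
~(x5 -> x3) -> x5 = F -> T = T
x5 ^ (~(x5 -> x3) -> x5) = T ^ T = F
(x5 ^ (~(x5 -> x3) -> x5)) ^ x3 = F ^ T = T
x5 <-> ((x5 ^ (~(x5 -> x3) -> x5)) ^ x3) = T <-> T = T
~(x5 <-> ((x5 ^ (~(x5 -> x3) -> x5)) ^ x3)) = ~T = F
(x5 -> x3) <-> ~(x5 <-> ((x5 ^ (~(x5 -> x3) -> x5)) ^ x3)) = T <-> F = F
x3 & x5 = T & T = T
~(x3 & x5) = ~T = F
~(x3 & x5) <-> x3 = F <-> T = F
x3 ^ (~(x3 & x5) <-> x3) = T ^ F = T
((x5 -> x3) <-> ~(x5 <-> ((x5 ^ (~(x5 -> x3) -> x5)) ^ x3))) ^ (x3 ^ (~(x3 & x5) <-> x3)) = F ^ T = T
x3 & x5 = T & T = T
(((x5 -> x3) <-> ~(x5 <-> ((x5 ^ (~(x5 -> x3) -> x5)) ^ x3))) ^ (x3 ^ (~(x3 & x5) <-> x3))) ^ (x3 & x5) = T ^ T = F
~((((x5 -> x3) <-> ~(x5 <-> ((x5 ^ (~(x5 -> x3) -> x5)) ^ x3))) ^ (x3 ^ (~(x3 & x5) <-> x3))) ^ (x3 & x5)) = ~F = T
~((((x5 -> x3) <-> ~(x5 <-> ((x5 ^ (~(x5 -> x3) -> x5)) ^ x3))) ^ (x3 ^ (~(x3 & x5) <-> x3))) ^ (x3 & x5)) <-> x3 = T <-> T = T

T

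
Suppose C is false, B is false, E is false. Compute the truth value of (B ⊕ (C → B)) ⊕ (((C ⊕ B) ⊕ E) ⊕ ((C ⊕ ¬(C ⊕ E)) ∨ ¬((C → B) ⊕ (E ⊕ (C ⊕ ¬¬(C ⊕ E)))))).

C → B = F → F = T
B ⊕ (C → B) = F ⊕ T = T
C ⊕ B = F ⊕ F = F
(C ⊕ B) ⊕ E = F ⊕ F = F
C ⊕ E = F ⊕ F = F
¬(C ⊕ E) = ¬F = T
C ⊕ ¬(C ⊕ E) = F ⊕ T = T
C → B = F → F = T
C ⊕ E = F ⊕ F = F
¬(C ⊕ E) = ¬F = T
¬¬(C ⊕ E) = ¬T = F
C ⊕ ¬¬(C ⊕ E) = F ⊕ F = F
E ⊕ (C ⊕ ¬¬(C ⊕ E)) = F ⊕ F = F
(C → B) ⊕ (E ⊕ (C ⊕ ¬¬(C ⊕ E))) = T ⊕ F = T
¬((C → B) ⊕ (E ⊕ (C ⊕ ¬¬(C ⊕ E)))) = ¬T = F
(C ⊕ ¬(C ⊕ E)) ∨ ¬((C → B) ⊕ (E ⊕ (C ⊕ ¬¬(C ⊕ E)))) = T ∨ F = T
((C ⊕ B) ⊕ E) ⊕ ((C ⊕ ¬(C ⊕ E)) ∨ ¬((C → B) ⊕ (E ⊕ (C ⊕ ¬¬(C ⊕ E))))) = F ⊕ T = T
(B ⊕ (C → B)) ⊕ (((C ⊕ B) ⊕ E) ⊕ ((C ⊕ ¬(C ⊕ E)) ∨ ¬((C → B) ⊕ (E ⊕ (C ⊕ ¬¬(C ⊕ E)))))) = T ⊕ T = F

F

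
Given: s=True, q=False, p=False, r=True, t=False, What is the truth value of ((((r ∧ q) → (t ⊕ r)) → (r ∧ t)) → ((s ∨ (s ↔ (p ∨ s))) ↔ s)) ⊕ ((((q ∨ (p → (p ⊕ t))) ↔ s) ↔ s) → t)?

True

r ∧ q = True ∧ False = False
t ⊕ r = False ⊕ True = True
(r ∧ q) → (t ⊕ r) = False → True = True
r ∧ t = True ∧ False = False
((r ∧ q) → (t ⊕ r)) → (r ∧ t) = True → False = False
p ∨ s = False ∨ True = True
s ↔ (p ∨ s) = True ↔ True = True
s ∨ (s ↔ (p ∨ s)) = True ∨ True = True
(s ∨ (s ↔ (p ∨ s))) ↔ s = True ↔ True = True
(((r ∧ q) → (t ⊕ r)) → (r ∧ t)) → ((s ∨ (s ↔ (p ∨ s))) ↔ s) = False → True = True
p ⊕ t = False ⊕ False = False
p → (p ⊕ t) = False → False = True
q ∨ (p → (p ⊕ t)) = False ∨ True = True
(q ∨ (p → (p ⊕ t))) ↔ s = True ↔ True = True
((q ∨ (p → (p ⊕ t))) ↔ s) ↔ s = True ↔ True = True
(((q ∨ (p → (p ⊕ t))) ↔ s) ↔ s) → t = True → False = False
((((r ∧ q) → (t ⊕ r)) → (r ∧ t)) → ((s ∨ (s ↔ (p ∨ s))) ↔ s)) ⊕ ((((q ∨ (p → (p ⊕ t))) ↔ s) ↔ s) → t) = True ⊕ False = True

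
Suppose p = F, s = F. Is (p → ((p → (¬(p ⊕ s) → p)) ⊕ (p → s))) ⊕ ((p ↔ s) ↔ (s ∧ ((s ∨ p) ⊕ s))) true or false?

T

Substituting p=F, s=F:
p ⊕ s = F ⊕ F = F
¬(p ⊕ s) = ¬F = T
¬(p ⊕ s) → p = T → F = F
p → (¬(p ⊕ s) → p) = F → F = T
p → s = F → F = T
(p → (¬(p ⊕ s) → p)) ⊕ (p → s) = T ⊕ T = F
p → ((p → (¬(p ⊕ s) → p)) ⊕ (p → s)) = F → F = T
p ↔ s = F ↔ F = T
s ∨ p = F ∨ F = F
(s ∨ p) ⊕ s = F ⊕ F = F
s ∧ ((s ∨ p) ⊕ s) = F ∧ F = F
(p ↔ s) ↔ (s ∧ ((s ∨ p) ⊕ s)) = T ↔ F = F
(p → ((p → (¬(p ⊕ s) → p)) ⊕ (p → s))) ⊕ ((p ↔ s) ↔ (s ∧ ((s ∨ p) ⊕ s))) = T ⊕ F = T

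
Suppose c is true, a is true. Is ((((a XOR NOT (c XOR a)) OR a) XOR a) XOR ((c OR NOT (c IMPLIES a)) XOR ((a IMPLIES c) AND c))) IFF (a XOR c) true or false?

True

Substituting c=True, a=True:
c XOR a = True XOR True = False
NOT (c XOR a) = NOT False = True
a XOR NOT (c XOR a) = True XOR True = False
(a XOR NOT (c XOR a)) OR a = False OR True = True
((a XOR NOT (c XOR a)) OR a) XOR a = True XOR True = False
c IMPLIES a = True IMPLIES True = True
NOT (c IMPLIES a) = NOT True = False
c OR NOT (c IMPLIES a) = True OR False = True
a IMPLIES c = True IMPLIES True = True
(a IMPLIES c) AND c = True AND True = True
(c OR NOT (c IMPLIES a)) XOR ((a IMPLIES c) AND c) = True XOR True = False
(((a XOR NOT (c XOR a)) OR a) XOR a) XOR ((c OR NOT (c IMPLIES a)) XOR ((a IMPLIES c) AND c)) = False XOR False = False
a XOR c = True XOR True = False
((((a XOR NOT (c XOR a)) OR a) XOR a) XOR ((c OR NOT (c IMPLIES a)) XOR ((a IMPLIES c) AND c))) IFF (a XOR c) = False IFF False = True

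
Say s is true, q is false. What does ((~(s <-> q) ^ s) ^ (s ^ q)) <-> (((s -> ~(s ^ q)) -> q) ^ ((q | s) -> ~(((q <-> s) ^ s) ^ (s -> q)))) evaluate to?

s <-> q = True <-> False = False
~(s <-> q) = ~False = True
~(s <-> q) ^ s = True ^ True = False
s ^ q = True ^ False = True
(~(s <-> q) ^ s) ^ (s ^ q) = False ^ True = True
s ^ q = True ^ False = True
~(s ^ q) = ~True = False
s -> ~(s ^ q) = True -> False = False
(s -> ~(s ^ q)) -> q = False -> False = True
q | s = False | True = True
q <-> s = False <-> True = False
(q <-> s) ^ s = False ^ True = True
s -> q = True -> False = False
((q <-> s) ^ s) ^ (s -> q) = True ^ False = True
~(((q <-> s) ^ s) ^ (s -> q)) = ~True = False
(q | s) -> ~(((q <-> s) ^ s) ^ (s -> q)) = True -> False = False
((s -> ~(s ^ q)) -> q) ^ ((q | s) -> ~(((q <-> s) ^ s) ^ (s -> q))) = True ^ False = True
((~(s <-> q) ^ s) ^ (s ^ q)) <-> (((s -> ~(s ^ q)) -> q) ^ ((q | s) -> ~(((q <-> s) ^ s) ^ (s -> q)))) = True <-> True = True

True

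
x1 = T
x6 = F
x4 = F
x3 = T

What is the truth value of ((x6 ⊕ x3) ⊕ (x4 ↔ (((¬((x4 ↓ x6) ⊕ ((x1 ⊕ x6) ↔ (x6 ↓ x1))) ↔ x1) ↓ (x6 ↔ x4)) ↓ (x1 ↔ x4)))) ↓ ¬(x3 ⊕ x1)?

F

x6 ⊕ x3 = F ⊕ T = T
x4 ↓ x6 = F ↓ F = T
x1 ⊕ x6 = T ⊕ F = T
x6 ↓ x1 = F ↓ T = F
(x1 ⊕ x6) ↔ (x6 ↓ x1) = T ↔ F = F
(x4 ↓ x6) ⊕ ((x1 ⊕ x6) ↔ (x6 ↓ x1)) = T ⊕ F = T
¬((x4 ↓ x6) ⊕ ((x1 ⊕ x6) ↔ (x6 ↓ x1))) = ¬T = F
¬((x4 ↓ x6) ⊕ ((x1 ⊕ x6) ↔ (x6 ↓ x1))) ↔ x1 = F ↔ T = F
x6 ↔ x4 = F ↔ F = T
(¬((x4 ↓ x6) ⊕ ((x1 ⊕ x6) ↔ (x6 ↓ x1))) ↔ x1) ↓ (x6 ↔ x4) = F ↓ T = F
x1 ↔ x4 = T ↔ F = F
((¬((x4 ↓ x6) ⊕ ((x1 ⊕ x6) ↔ (x6 ↓ x1))) ↔ x1) ↓ (x6 ↔ x4)) ↓ (x1 ↔ x4) = F ↓ F = T
x4 ↔ (((¬((x4 ↓ x6) ⊕ ((x1 ⊕ x6) ↔ (x6 ↓ x1))) ↔ x1) ↓ (x6 ↔ x4)) ↓ (x1 ↔ x4)) = F ↔ T = F
(x6 ⊕ x3) ⊕ (x4 ↔ (((¬((x4 ↓ x6) ⊕ ((x1 ⊕ x6) ↔ (x6 ↓ x1))) ↔ x1) ↓ (x6 ↔ x4)) ↓ (x1 ↔ x4))) = T ⊕ F = T
x3 ⊕ x1 = T ⊕ T = F
¬(x3 ⊕ x1) = ¬F = T
((x6 ⊕ x3) ⊕ (x4 ↔ (((¬((x4 ↓ x6) ⊕ ((x1 ⊕ x6) ↔ (x6 ↓ x1))) ↔ x1) ↓ (x6 ↔ x4)) ↓ (x1 ↔ x4)))) ↓ ¬(x3 ⊕ x1) = T ↓ T = F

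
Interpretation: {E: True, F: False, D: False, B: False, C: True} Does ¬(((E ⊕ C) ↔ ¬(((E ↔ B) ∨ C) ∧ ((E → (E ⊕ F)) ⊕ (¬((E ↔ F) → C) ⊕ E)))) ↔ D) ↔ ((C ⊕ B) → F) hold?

E ⊕ C = True ⊕ True = False
E ↔ B = True ↔ False = False
(E ↔ B) ∨ C = False ∨ True = True
E ⊕ F = True ⊕ False = True
E → (E ⊕ F) = True → True = True
E ↔ F = True ↔ False = False
(E ↔ F) → C = False → True = True
¬((E ↔ F) → C) = ¬True = False
¬((E ↔ F) → C) ⊕ E = False ⊕ True = True
(E → (E ⊕ F)) ⊕ (¬((E ↔ F) → C) ⊕ E) = True ⊕ True = False
((E ↔ B) ∨ C) ∧ ((E → (E ⊕ F)) ⊕ (¬((E ↔ F) → C) ⊕ E)) = True ∧ False = False
¬(((E ↔ B) ∨ C) ∧ ((E → (E ⊕ F)) ⊕ (¬((E ↔ F) → C) ⊕ E))) = ¬False = True
(E ⊕ C) ↔ ¬(((E ↔ B) ∨ C) ∧ ((E → (E ⊕ F)) ⊕ (¬((E ↔ F) → C) ⊕ E))) = False ↔ True = False
((E ⊕ C) ↔ ¬(((E ↔ B) ∨ C) ∧ ((E → (E ⊕ F)) ⊕ (¬((E ↔ F) → C) ⊕ E)))) ↔ D = False ↔ False = True
¬(((E ⊕ C) ↔ ¬(((E ↔ B) ∨ C) ∧ ((E → (E ⊕ F)) ⊕ (¬((E ↔ F) → C) ⊕ E)))) ↔ D) = ¬True = False
C ⊕ B = True ⊕ False = True
(C ⊕ B) → F = True → False = False
¬(((E ⊕ C) ↔ ¬(((E ↔ B) ∨ C) ∧ ((E → (E ⊕ F)) ⊕ (¬((E ↔ F) → C) ⊕ E)))) ↔ D) ↔ ((C ⊕ B) → F) = False ↔ False = True

True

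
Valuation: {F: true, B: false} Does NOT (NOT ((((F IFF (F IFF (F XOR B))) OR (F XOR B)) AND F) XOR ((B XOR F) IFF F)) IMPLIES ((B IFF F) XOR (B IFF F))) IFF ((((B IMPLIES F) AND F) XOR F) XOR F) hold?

true

F XOR B = true XOR false = true
F IFF (F XOR B) = true IFF true = true
F IFF (F IFF (F XOR B)) = true IFF true = true
F XOR B = true XOR false = true
(F IFF (F IFF (F XOR B))) OR (F XOR B) = true OR true = true
((F IFF (F IFF (F XOR B))) OR (F XOR B)) AND F = true AND true = true
B XOR F = false XOR true = true
(B XOR F) IFF F = true IFF true = true
(((F IFF (F IFF (F XOR B))) OR (F XOR B)) AND F) XOR ((B XOR F) IFF F) = true XOR true = false
NOT ((((F IFF (F IFF (F XOR B))) OR (F XOR B)) AND F) XOR ((B XOR F) IFF F)) = NOT false = true
B IFF F = false IFF true = false
B IFF F = false IFF true = false
(B IFF F) XOR (B IFF F) = false XOR false = false
NOT ((((F IFF (F IFF (F XOR B))) OR (F XOR B)) AND F) XOR ((B XOR F) IFF F)) IMPLIES ((B IFF F) XOR (B IFF F)) = true IMPLIES false = false
NOT (NOT ((((F IFF (F IFF (F XOR B))) OR (F XOR B)) AND F) XOR ((B XOR F) IFF F)) IMPLIES ((B IFF F) XOR (B IFF F))) = NOT false = true
B IMPLIES F = false IMPLIES true = true
(B IMPLIES F) AND F = true AND true = true
((B IMPLIES F) AND F) XOR F = true XOR true = false
(((B IMPLIES F) AND F) XOR F) XOR F = false XOR true = true
NOT (NOT ((((F IFF (F IFF (F XOR B))) OR (F XOR B)) AND F) XOR ((B XOR F) IFF F)) IMPLIES ((B IFF F) XOR (B IFF F))) IFF ((((B IMPLIES F) AND F) XOR F) XOR F) = true IFF true = true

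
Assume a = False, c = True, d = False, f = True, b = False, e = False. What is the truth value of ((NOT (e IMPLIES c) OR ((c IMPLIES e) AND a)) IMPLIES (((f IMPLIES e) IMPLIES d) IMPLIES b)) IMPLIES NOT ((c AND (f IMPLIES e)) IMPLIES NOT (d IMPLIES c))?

False

Substituting a=False, c=True, d=False, f=True, b=False, e=False:
e IMPLIES c = False IMPLIES True = True
NOT (e IMPLIES c) = NOT True = False
c IMPLIES e = True IMPLIES False = False
(c IMPLIES e) AND a = False AND False = False
NOT (e IMPLIES c) OR ((c IMPLIES e) AND a) = False OR False = False
f IMPLIES e = True IMPLIES False = False
(f IMPLIES e) IMPLIES d = False IMPLIES False = True
((f IMPLIES e) IMPLIES d) IMPLIES b = True IMPLIES False = False
(NOT (e IMPLIES c) OR ((c IMPLIES e) AND a)) IMPLIES (((f IMPLIES e) IMPLIES d) IMPLIES b) = False IMPLIES False = True
f IMPLIES e = True IMPLIES False = False
c AND (f IMPLIES e) = True AND False = False
d IMPLIES c = False IMPLIES True = True
NOT (d IMPLIES c) = NOT True = False
(c AND (f IMPLIES e)) IMPLIES NOT (d IMPLIES c) = False IMPLIES False = True
NOT ((c AND (f IMPLIES e)) IMPLIES NOT (d IMPLIES c)) = NOT True = False
((NOT (e IMPLIES c) OR ((c IMPLIES e) AND a)) IMPLIES (((f IMPLIES e) IMPLIES d) IMPLIES b)) IMPLIES NOT ((c AND (f IMPLIES e)) IMPLIES NOT (d IMPLIES c)) = True IMPLIES False = False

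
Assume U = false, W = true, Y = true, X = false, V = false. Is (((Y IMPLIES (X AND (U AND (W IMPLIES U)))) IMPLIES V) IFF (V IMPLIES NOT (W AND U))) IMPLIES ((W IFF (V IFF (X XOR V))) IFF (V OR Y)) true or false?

true

W IMPLIES U = true IMPLIES false = false
U AND (W IMPLIES U) = false AND false = false
X AND (U AND (W IMPLIES U)) = false AND false = false
Y IMPLIES (X AND (U AND (W IMPLIES U))) = true IMPLIES false = false
(Y IMPLIES (X AND (U AND (W IMPLIES U)))) IMPLIES V = false IMPLIES false = true
W AND U = true AND false = false
NOT (W AND U) = NOT false = true
V IMPLIES NOT (W AND U) = false IMPLIES true = true
((Y IMPLIES (X AND (U AND (W IMPLIES U)))) IMPLIES V) IFF (V IMPLIES NOT (W AND U)) = true IFF true = true
X XOR V = false XOR false = false
V IFF (X XOR V) = false IFF false = true
W IFF (V IFF (X XOR V)) = true IFF true = true
V OR Y = false OR true = true
(W IFF (V IFF (X XOR V))) IFF (V OR Y) = true IFF true = true
(((Y IMPLIES (X AND (U AND (W IMPLIES U)))) IMPLIES V) IFF (V IMPLIES NOT (W AND U))) IMPLIES ((W IFF (V IFF (X XOR V))) IFF (V OR Y)) = true IMPLIES true = true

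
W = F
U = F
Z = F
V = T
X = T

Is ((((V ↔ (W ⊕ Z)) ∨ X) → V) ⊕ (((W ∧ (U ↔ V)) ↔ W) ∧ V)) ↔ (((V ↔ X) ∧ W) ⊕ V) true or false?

F

Substituting W=F, U=F, Z=F, V=T, X=T:
W ⊕ Z = F ⊕ F = F
V ↔ (W ⊕ Z) = T ↔ F = F
(V ↔ (W ⊕ Z)) ∨ X = F ∨ T = T
((V ↔ (W ⊕ Z)) ∨ X) → V = T → T = T
U ↔ V = F ↔ T = F
W ∧ (U ↔ V) = F ∧ F = F
(W ∧ (U ↔ V)) ↔ W = F ↔ F = T
((W ∧ (U ↔ V)) ↔ W) ∧ V = T ∧ T = T
(((V ↔ (W ⊕ Z)) ∨ X) → V) ⊕ (((W ∧ (U ↔ V)) ↔ W) ∧ V) = T ⊕ T = F
V ↔ X = T ↔ T = T
(V ↔ X) ∧ W = T ∧ F = F
((V ↔ X) ∧ W) ⊕ V = F ⊕ T = T
((((V ↔ (W ⊕ Z)) ∨ X) → V) ⊕ (((W ∧ (U ↔ V)) ↔ W) ∧ V)) ↔ (((V ↔ X) ∧ W) ⊕ V) = F ↔ T = F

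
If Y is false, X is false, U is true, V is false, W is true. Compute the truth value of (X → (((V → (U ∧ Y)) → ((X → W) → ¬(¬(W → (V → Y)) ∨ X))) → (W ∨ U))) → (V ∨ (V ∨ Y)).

Substituting Y=False, X=False, U=True, V=False, W=True:
U ∧ Y = True ∧ False = False
V → (U ∧ Y) = False → False = True
X → W = False → True = True
V → Y = False → False = True
W → (V → Y) = True → True = True
¬(W → (V → Y)) = ¬True = False
¬(W → (V → Y)) ∨ X = False ∨ False = False
¬(¬(W → (V → Y)) ∨ X) = ¬False = True
(X → W) → ¬(¬(W → (V → Y)) ∨ X) = True → True = True
(V → (U ∧ Y)) → ((X → W) → ¬(¬(W → (V → Y)) ∨ X)) = True → True = True
W ∨ U = True ∨ True = True
((V → (U ∧ Y)) → ((X → W) → ¬(¬(W → (V → Y)) ∨ X))) → (W ∨ U) = True → True = True
X → (((V → (U ∧ Y)) → ((X → W) → ¬(¬(W → (V → Y)) ∨ X))) → (W ∨ U)) = False → True = True
V ∨ Y = False ∨ False = False
V ∨ (V ∨ Y) = False ∨ False = False
(X → (((V → (U ∧ Y)) → ((X → W) → ¬(¬(W → (V → Y)) ∨ X))) → (W ∨ U))) → (V ∨ (V ∨ Y)) = True → False = False

False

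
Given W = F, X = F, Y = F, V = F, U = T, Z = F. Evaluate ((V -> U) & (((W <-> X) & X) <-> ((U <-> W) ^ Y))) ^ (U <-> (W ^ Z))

T

V -> U = F -> T = T
W <-> X = F <-> F = T
(W <-> X) & X = T & F = F
U <-> W = T <-> F = F
(U <-> W) ^ Y = F ^ F = F
((W <-> X) & X) <-> ((U <-> W) ^ Y) = F <-> F = T
(V -> U) & (((W <-> X) & X) <-> ((U <-> W) ^ Y)) = T & T = T
W ^ Z = F ^ F = F
U <-> (W ^ Z) = T <-> F = F
((V -> U) & (((W <-> X) & X) <-> ((U <-> W) ^ Y))) ^ (U <-> (W ^ Z)) = T ^ F = T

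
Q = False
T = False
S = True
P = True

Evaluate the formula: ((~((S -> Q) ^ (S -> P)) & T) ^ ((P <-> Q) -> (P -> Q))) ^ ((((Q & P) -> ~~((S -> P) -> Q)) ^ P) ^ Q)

S -> Q = True -> False = False
S -> P = True -> True = True
(S -> Q) ^ (S -> P) = False ^ True = True
~((S -> Q) ^ (S -> P)) = ~True = False
~((S -> Q) ^ (S -> P)) & T = False & False = False
P <-> Q = True <-> False = False
P -> Q = True -> False = False
(P <-> Q) -> (P -> Q) = False -> False = True
(~((S -> Q) ^ (S -> P)) & T) ^ ((P <-> Q) -> (P -> Q)) = False ^ True = True
Q & P = False & True = False
S -> P = True -> True = True
(S -> P) -> Q = True -> False = False
~((S -> P) -> Q) = ~False = True
~~((S -> P) -> Q) = ~True = False
(Q & P) -> ~~((S -> P) -> Q) = False -> False = True
((Q & P) -> ~~((S -> P) -> Q)) ^ P = True ^ True = False
(((Q & P) -> ~~((S -> P) -> Q)) ^ P) ^ Q = False ^ False = False
((~((S -> Q) ^ (S -> P)) & T) ^ ((P <-> Q) -> (P -> Q))) ^ ((((Q & P) -> ~~((S -> P) -> Q)) ^ P) ^ Q) = True ^ False = True

True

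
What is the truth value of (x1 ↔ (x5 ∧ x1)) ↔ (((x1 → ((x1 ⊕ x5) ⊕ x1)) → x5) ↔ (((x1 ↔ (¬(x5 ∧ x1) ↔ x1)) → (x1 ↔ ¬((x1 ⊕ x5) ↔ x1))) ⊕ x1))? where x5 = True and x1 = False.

x5 ∧ x1 = True ∧ False = False
x1 ↔ (x5 ∧ x1) = False ↔ False = True
x1 ⊕ x5 = False ⊕ True = True
(x1 ⊕ x5) ⊕ x1 = True ⊕ False = True
x1 → ((x1 ⊕ x5) ⊕ x1) = False → True = True
(x1 → ((x1 ⊕ x5) ⊕ x1)) → x5 = True → True = True
x5 ∧ x1 = True ∧ False = False
¬(x5 ∧ x1) = ¬False = True
¬(x5 ∧ x1) ↔ x1 = True ↔ False = False
x1 ↔ (¬(x5 ∧ x1) ↔ x1) = False ↔ False = True
x1 ⊕ x5 = False ⊕ True = True
(x1 ⊕ x5) ↔ x1 = True ↔ False = False
¬((x1 ⊕ x5) ↔ x1) = ¬False = True
x1 ↔ ¬((x1 ⊕ x5) ↔ x1) = False ↔ True = False
(x1 ↔ (¬(x5 ∧ x1) ↔ x1)) → (x1 ↔ ¬((x1 ⊕ x5) ↔ x1)) = True → False = False
((x1 ↔ (¬(x5 ∧ x1) ↔ x1)) → (x1 ↔ ¬((x1 ⊕ x5) ↔ x1))) ⊕ x1 = False ⊕ False = False
((x1 → ((x1 ⊕ x5) ⊕ x1)) → x5) ↔ (((x1 ↔ (¬(x5 ∧ x1) ↔ x1)) → (x1 ↔ ¬((x1 ⊕ x5) ↔ x1))) ⊕ x1) = True ↔ False = False
(x1 ↔ (x5 ∧ x1)) ↔ (((x1 → ((x1 ⊕ x5) ⊕ x1)) → x5) ↔ (((x1 ↔ (¬(x5 ∧ x1) ↔ x1)) → (x1 ↔ ¬((x1 ⊕ x5) ↔ x1))) ⊕ x1)) = True ↔ False = False

False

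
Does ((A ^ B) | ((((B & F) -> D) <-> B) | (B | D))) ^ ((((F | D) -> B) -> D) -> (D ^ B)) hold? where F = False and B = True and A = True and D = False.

A ^ B = True ^ True = False
B & F = True & False = False
(B & F) -> D = False -> False = True
((B & F) -> D) <-> B = True <-> True = True
B | D = True | False = True
(((B & F) -> D) <-> B) | (B | D) = True | True = True
(A ^ B) | ((((B & F) -> D) <-> B) | (B | D)) = False | True = True
F | D = False | False = False
(F | D) -> B = False -> True = True
((F | D) -> B) -> D = True -> False = False
D ^ B = False ^ True = True
(((F | D) -> B) -> D) -> (D ^ B) = False -> True = True
((A ^ B) | ((((B & F) -> D) <-> B) | (B | D))) ^ ((((F | D) -> B) -> D) -> (D ^ B)) = True ^ True = False

False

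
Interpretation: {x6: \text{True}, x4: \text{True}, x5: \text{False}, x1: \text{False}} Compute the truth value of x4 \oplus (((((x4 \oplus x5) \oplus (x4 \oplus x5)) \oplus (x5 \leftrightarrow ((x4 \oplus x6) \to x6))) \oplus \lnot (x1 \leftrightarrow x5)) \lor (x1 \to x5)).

x4 \oplus x5 = \text{True} \oplus \text{False} = \text{True}
x4 \oplus x5 = \text{True} \oplus \text{False} = \text{True}
(x4 \oplus x5) \oplus (x4 \oplus x5) = \text{True} \oplus \text{True} = \text{False}
x4 \oplus x6 = \text{True} \oplus \text{True} = \text{False}
(x4 \oplus x6) \to x6 = \text{False} \to \text{True} = \text{True}
x5 \leftrightarrow ((x4 \oplus x6) \to x6) = \text{False} \leftrightarrow \text{True} = \text{False}
((x4 \oplus x5) \oplus (x4 \oplus x5)) \oplus (x5 \leftrightarrow ((x4 \oplus x6) \to x6)) = \text{False} \oplus \text{False} = \text{False}
x1 \leftrightarrow x5 = \text{False} \leftrightarrow \text{False} = \text{True}
\lnot (x1 \leftrightarrow x5) = \lnot \text{True} = \text{False}
(((x4 \oplus x5) \oplus (x4 \oplus x5)) \oplus (x5 \leftrightarrow ((x4 \oplus x6) \to x6))) \oplus \lnot (x1 \leftrightarrow x5) = \text{False} \oplus \text{False} = \text{False}
x1 \to x5 = \text{False} \to \text{False} = \text{True}
((((x4 \oplus x5) \oplus (x4 \oplus x5)) \oplus (x5 \leftrightarrow ((x4 \oplus x6) \to x6))) \oplus \lnot (x1 \leftrightarrow x5)) \lor (x1 \to x5) = \text{False} \lor \text{True} = \text{True}
x4 \oplus (((((x4 \oplus x5) \oplus (x4 \oplus x5)) \oplus (x5 \leftrightarrow ((x4 \oplus x6) \to x6))) \oplus \lnot (x1 \leftrightarrow x5)) \lor (x1 \to x5)) = \text{True} \oplus \text{True} = \text{False}

\text{False}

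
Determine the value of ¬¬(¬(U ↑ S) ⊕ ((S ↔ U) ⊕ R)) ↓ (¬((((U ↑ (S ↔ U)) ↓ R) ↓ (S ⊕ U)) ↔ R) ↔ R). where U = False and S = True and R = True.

False

U ↑ S = False ↑ True = True
¬(U ↑ S) = ¬True = False
S ↔ U = True ↔ False = False
(S ↔ U) ⊕ R = False ⊕ True = True
¬(U ↑ S) ⊕ ((S ↔ U) ⊕ R) = False ⊕ True = True
¬(¬(U ↑ S) ⊕ ((S ↔ U) ⊕ R)) = ¬True = False
¬¬(¬(U ↑ S) ⊕ ((S ↔ U) ⊕ R)) = ¬False = True
S ↔ U = True ↔ False = False
U ↑ (S ↔ U) = False ↑ False = True
(U ↑ (S ↔ U)) ↓ R = True ↓ True = False
S ⊕ U = True ⊕ False = True
((U ↑ (S ↔ U)) ↓ R) ↓ (S ⊕ U) = False ↓ True = False
(((U ↑ (S ↔ U)) ↓ R) ↓ (S ⊕ U)) ↔ R = False ↔ True = False
¬((((U ↑ (S ↔ U)) ↓ R) ↓ (S ⊕ U)) ↔ R) = ¬False = True
¬((((U ↑ (S ↔ U)) ↓ R) ↓ (S ⊕ U)) ↔ R) ↔ R = True ↔ True = True
¬¬(¬(U ↑ S) ⊕ ((S ↔ U) ⊕ R)) ↓ (¬((((U ↑ (S ↔ U)) ↓ R) ↓ (S ⊕ U)) ↔ R) ↔ R) = True ↓ True = False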